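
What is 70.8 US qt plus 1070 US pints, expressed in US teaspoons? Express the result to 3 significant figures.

116000 US tsp

70.8 US qt = 13593.6 US tsp and 1070 US pt = 102720 US tsp.
13593.6 + 102720 ≈ 116000 US tsp.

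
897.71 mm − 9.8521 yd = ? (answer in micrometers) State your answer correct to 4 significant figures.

897.71 mm = 897710 μm and 9.8521 yd = 9.00876 × 10^6 μm.
897710 − 9.00876 × 10^6 ≈ -8.111 × 10^6 μm.

-8.111 × 10^6 μm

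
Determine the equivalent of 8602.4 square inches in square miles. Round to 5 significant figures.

2.1428e-6 square miles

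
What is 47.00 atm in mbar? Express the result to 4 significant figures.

47620 millibar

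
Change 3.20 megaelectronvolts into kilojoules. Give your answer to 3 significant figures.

1 megaelectronvolt = 1.60218e-16 kilojoules.
Thus 3.20 × 1.60218e-16 ≈ 5.13e-16 kJ.

5.13e-16 kJ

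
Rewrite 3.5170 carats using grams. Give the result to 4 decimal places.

1 ct = 0.200000 grams.
Thus 3.5170 × 0.200000 ≈ 0.7034 g.

0.7034 g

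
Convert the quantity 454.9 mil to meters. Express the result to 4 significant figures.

1 mil = 2.54000 × 10^-5 meters.
454.9 × 2.54000 × 10^-5 ≈ 0.01155 m.

0.01155 meters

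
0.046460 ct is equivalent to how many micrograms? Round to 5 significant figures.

1 ct = 200000 μg.
0.046460 × 200000 ≈ 9292.0 μg.

9292.0 μg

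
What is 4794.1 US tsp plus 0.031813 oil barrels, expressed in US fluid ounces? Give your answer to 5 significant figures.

970.04 US fl oz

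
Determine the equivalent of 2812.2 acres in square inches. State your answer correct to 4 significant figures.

1 acre = 6.27264e+6 in².
Thus 2812.2 × 6.27264e+6 ≈ 1.764e+10 in².

1.764e+10 square inches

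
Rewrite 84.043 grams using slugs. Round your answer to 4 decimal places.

0.0058 slug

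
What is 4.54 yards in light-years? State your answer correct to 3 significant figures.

4.39e-16 ly

1 yd = 9.66522e-17 ly.
Thus 4.54 × 9.66522e-17 ≈ 4.39e-16 ly.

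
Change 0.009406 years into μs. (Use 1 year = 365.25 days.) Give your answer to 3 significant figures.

1 yr = 3.15576e+13 μs.
0.009406 × 3.15576e+13 ≈ 2.97e+11 μs.

2.97e+11 μs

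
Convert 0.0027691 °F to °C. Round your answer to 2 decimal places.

°F = °C × 9/5 + 32.
Applying the formula gives -17.78 °C.

-17.78 degrees Celsius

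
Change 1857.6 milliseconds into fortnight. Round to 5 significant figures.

1.5357e-6 fortnight

1 ms = 8.26720e-10 fortnight.
1857.6 × 8.26720e-10 ≈ 1.5357e-6 fortnight.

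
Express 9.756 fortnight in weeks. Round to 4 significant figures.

19.51 wk

1 fortnight = 2.00000 weeks.
So 9.756 × 2.00000 ≈ 19.51 wk.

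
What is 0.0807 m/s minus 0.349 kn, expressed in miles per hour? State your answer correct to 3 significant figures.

-0.221 mph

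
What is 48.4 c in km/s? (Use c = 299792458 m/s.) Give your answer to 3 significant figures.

1.45 × 10^7 kilometers per second

1 c = 299792 km/s.
Thus 48.4 × 299792 ≈ 1.45 × 10^7 km/s.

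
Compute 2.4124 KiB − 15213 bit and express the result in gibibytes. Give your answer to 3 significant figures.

5.30e-7 gibibytes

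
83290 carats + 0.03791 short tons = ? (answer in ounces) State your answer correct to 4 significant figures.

1801 oz

83290 ct = 587.594 oz and 0.03791 short ton = 1213.12 oz.
587.594 + 1213.12 ≈ 1801 oz.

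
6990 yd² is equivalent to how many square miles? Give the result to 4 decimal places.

0.0023 mi²

1 yd² = 3.22831 × 10^-7 square miles.
6990 × 3.22831 × 10^-7 ≈ 0.0023 mi².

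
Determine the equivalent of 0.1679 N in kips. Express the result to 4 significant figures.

3.775 × 10^-5 kip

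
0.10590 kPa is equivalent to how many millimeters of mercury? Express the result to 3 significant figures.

0.794 mmHg

1 kilopascal = 7.50062 millimeters of mercury.
0.10590 × 7.50062 ≈ 0.794 mmHg.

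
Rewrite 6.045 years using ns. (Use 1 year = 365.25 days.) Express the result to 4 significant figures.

1.908 × 10^17 nanoseconds

1 yr = 3.15576 × 10^16 nanoseconds.
Then 6.045 × 3.15576 × 10^16 ≈ 1.908 × 10^17 ns.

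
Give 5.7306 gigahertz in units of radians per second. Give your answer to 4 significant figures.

3.601e+10 rad/s

1 GHz = 6.28319e+9 radians per second.
Then 5.7306 × 6.28319e+9 ≈ 3.601e+10 rad/s.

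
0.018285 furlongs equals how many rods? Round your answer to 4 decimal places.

0.7314 rods

1 furlong = 40.0000 rods.
So 0.018285 × 40.0000 ≈ 0.7314 rod.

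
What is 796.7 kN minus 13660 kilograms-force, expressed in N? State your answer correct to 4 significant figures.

662700 N

796.7 kN = 796700 N and 13660 kgf = 133959 N.
796700 − 133959 ≈ 662700 N.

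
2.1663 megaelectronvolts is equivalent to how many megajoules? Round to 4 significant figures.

3.471e-19 megajoules

1 MeV = 1.60218e-19 MJ.
Then 2.1663 × 1.60218e-19 ≈ 3.471e-19 MJ.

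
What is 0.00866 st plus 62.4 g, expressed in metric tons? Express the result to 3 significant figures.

0.000117 metric tons

0.00866 st = 5.49935e-5 t and 62.4 g = 6.24000e-5 t.
5.49935e-5 + 6.24000e-5 ≈ 0.000117 t.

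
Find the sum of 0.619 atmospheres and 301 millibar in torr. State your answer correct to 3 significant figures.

0.619 atm = 470.440 torr and 301 mbar = 225.769 torr.
470.440 + 225.769 ≈ 696 torr.

696 torr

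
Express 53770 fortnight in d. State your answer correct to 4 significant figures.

752800 d

1 fortnight = 14.0000 d.
Then 53770 × 14.0000 ≈ 752800 d.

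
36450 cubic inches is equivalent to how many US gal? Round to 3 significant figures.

158 US gal

1 in³ = 0.00432900 US gallons.
Then 36450 × 0.00432900 ≈ 158 US gal.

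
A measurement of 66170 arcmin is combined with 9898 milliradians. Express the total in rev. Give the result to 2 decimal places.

4.64 rev

66170 arcmin = 3.06343 rev and 9898 mrad = 1.57532 rev.
3.06343 + 1.57532 ≈ 4.64 rev.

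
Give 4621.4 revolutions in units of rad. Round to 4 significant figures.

29040 rad

1 revolution = 6.28319 radians.
Thus 4621.4 × 6.28319 ≈ 29040 rad.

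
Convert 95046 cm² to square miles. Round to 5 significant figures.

1 square centimeter = 3.86102e-11 mi².
Thus 95046 × 3.86102e-11 ≈ 3.6697e-6 mi².

3.6697e-6 square miles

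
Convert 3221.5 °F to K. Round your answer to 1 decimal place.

2045.1 K

K = (°F + 459.67) × 5/9.
Applying the formula gives 2045.1 K.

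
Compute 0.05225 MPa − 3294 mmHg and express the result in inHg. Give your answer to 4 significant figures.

0.05225 MPa = 15.4294 inHg and 3294 mmHg = 129.685 inHg.
15.4294 − 129.685 ≈ -114.3 inHg.

-114.3 inHg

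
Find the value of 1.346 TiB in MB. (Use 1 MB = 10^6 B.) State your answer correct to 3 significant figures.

1.48e+6 megabytes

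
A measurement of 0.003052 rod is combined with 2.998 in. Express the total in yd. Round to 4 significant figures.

0.1001 yards

0.003052 rod = 0.0167860 yd and 2.998 in = 0.0832778 yd.
0.0167860 + 0.0832778 ≈ 0.1001 yd.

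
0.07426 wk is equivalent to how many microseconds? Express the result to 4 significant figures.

4.491e+10 microseconds

1 wk = 6.04800e+11 μs.
Then 0.07426 × 6.04800e+11 ≈ 4.491e+10 μs.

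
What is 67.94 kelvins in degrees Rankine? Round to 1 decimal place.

122.3 degrees Rankine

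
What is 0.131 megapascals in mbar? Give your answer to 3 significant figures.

1310 millibar

1 MPa = 10000.0 millibar.
Thus 0.131 × 10000.0 ≈ 1310 mbar.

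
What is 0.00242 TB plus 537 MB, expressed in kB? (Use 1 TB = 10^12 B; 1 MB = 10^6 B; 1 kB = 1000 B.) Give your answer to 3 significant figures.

0.00242 TB = 2.42000 × 10^6 kB and 537 MB = 537000 kB.
2.42000 × 10^6 + 537000 ≈ 2.96 × 10^6 kB.

2.96 × 10^6 kilobytes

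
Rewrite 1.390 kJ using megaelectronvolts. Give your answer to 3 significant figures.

1 kJ = 6.24151 × 10^15 megaelectronvolts.
So 1.390 × 6.24151 × 10^15 ≈ 8.68 × 10^15 MeV.

8.68 × 10^15 MeV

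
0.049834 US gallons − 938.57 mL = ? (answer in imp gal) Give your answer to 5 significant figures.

0.049834 US gal = 0.0414955 imp gal and 938.57 mL = 0.206457 imp gal.
0.0414955 − 0.206457 ≈ -0.16496 imp gal.

-0.16496 imp gal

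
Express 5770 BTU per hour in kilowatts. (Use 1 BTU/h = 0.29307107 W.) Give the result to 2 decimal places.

1.69 kW

1 BTU/h = 0.000293071 kW.
So 5770 × 0.000293071 ≈ 1.69 kW.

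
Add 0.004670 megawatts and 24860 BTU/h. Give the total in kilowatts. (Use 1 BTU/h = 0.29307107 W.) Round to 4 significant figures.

11.96 kW

0.004670 MW = 4.67000 kW and 24860 BTU/h = 7.28575 kW.
4.67000 + 7.28575 ≈ 11.96 kW.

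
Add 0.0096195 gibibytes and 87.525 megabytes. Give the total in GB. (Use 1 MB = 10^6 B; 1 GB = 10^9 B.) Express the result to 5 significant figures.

0.097854 gigabytes

0.0096195 GiB = 0.0103289 GB and 87.525 MB = 0.0875250 GB.
0.0103289 + 0.0875250 ≈ 0.097854 GB.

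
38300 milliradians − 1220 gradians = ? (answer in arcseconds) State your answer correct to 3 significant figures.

3.95e+6 arcseconds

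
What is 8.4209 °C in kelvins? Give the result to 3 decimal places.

281.571 K

K = °C + 273.15.
Applying the formula gives 281.571 K.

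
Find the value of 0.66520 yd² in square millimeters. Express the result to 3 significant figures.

556000 mm²

1 yd² = 836127 mm².
So 0.66520 × 836127 ≈ 556000 mm².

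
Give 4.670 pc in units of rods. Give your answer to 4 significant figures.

1 pc = 6.13552e+15 rod.
Thus 4.670 × 6.13552e+15 ≈ 2.865e+16 rod.

2.865e+16 rod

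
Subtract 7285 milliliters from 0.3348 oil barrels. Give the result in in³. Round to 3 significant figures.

0.3348 bbl = 3248.23 in³ and 7285 mL = 444.558 in³.
3248.23 − 444.558 ≈ 2800 in³.

2800 cubic inches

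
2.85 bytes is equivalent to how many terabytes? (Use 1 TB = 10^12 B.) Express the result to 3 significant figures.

1 B = 1.00000e-12 terabytes.
2.85 × 1.00000e-12 ≈ 2.85e-12 TB.

2.85e-12 terabytes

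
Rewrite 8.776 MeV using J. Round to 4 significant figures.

1.406e-12 J

1 megaelectronvolt = 1.60218e-13 J.
Then 8.776 × 1.60218e-13 ≈ 1.406e-12 J.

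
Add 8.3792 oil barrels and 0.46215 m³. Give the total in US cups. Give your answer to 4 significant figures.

7584 US cup

8.3792 bbl = 5630.82 US cup and 0.46215 m³ = 1953.39 US cup.
5630.82 + 1953.39 ≈ 7584 US cup.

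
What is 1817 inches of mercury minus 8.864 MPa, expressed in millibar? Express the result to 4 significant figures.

1817 inHg = 61530.7 mbar and 8.864 MPa = 88640.0 mbar.
61530.7 − 88640.0 ≈ -27110 mbar.

-27110 mbar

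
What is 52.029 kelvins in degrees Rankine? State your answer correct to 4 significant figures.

93.65 degrees Rankine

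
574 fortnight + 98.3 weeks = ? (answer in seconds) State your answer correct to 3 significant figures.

574 fortnight = 6.94310 × 10^8 s and 98.3 wk = 5.94518 × 10^7 s.
6.94310 × 10^8 + 5.94518 × 10^7 ≈ 7.54 × 10^8 s.

7.54 × 10^8 seconds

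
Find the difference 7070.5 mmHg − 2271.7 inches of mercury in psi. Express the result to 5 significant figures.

-979.03 pounds per square inch

7070.5 mmHg = 136.721 psi and 2271.7 inHg = 1115.75 psi.
136.721 − 1115.75 ≈ -979.03 psi.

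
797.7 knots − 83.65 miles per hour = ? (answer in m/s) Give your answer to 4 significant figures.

797.7 kn = 410.372 m/s and 83.65 mph = 37.3949 m/s.
410.372 − 37.3949 ≈ 373.0 m/s.

373.0 meters per second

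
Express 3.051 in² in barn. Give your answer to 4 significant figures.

1 in² = 6.45160 × 10^24 barn.
3.051 × 6.45160 × 10^24 ≈ 1.968 × 10^25 barn.

1.968 × 10^25 barn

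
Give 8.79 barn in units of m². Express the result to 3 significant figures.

8.79 × 10^-28 m²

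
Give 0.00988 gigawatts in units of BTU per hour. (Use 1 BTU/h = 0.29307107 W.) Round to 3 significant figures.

1 gigawatt = 3.41214e+9 BTU/h.
Then 0.00988 × 3.41214e+9 ≈ 3.37e+7 BTU/h.

3.37e+7 BTU per hour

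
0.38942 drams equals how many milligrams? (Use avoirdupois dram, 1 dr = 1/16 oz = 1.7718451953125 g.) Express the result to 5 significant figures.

689.99 mg

1 dram = 1771.85 milligrams.
Then 0.38942 × 1771.85 ≈ 689.99 mg.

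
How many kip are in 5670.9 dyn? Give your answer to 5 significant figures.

1 dyn = 2.24809 × 10^-9 kips.
So 5670.9 × 2.24809 × 10^-9 ≈ 1.2749 × 10^-5 kip.

1.2749 × 10^-5 kip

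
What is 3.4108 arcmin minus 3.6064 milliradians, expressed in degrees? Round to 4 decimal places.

-0.1498 °

3.4108 arcmin = 0.0568467 ° and 3.6064 mrad = 0.206631 °.
0.0568467 − 0.206631 ≈ -0.1498 °.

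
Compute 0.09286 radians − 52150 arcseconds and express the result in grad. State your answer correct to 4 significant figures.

-10.18 grad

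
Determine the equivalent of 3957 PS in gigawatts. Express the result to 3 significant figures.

1 PS = 7.35499 × 10^-7 GW.
So 3957 × 7.35499 × 10^-7 ≈ 0.00291 GW.

0.00291 gigawatts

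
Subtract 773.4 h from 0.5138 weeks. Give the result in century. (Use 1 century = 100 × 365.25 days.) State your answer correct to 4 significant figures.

-0.0007838 century

0.5138 wk = 9.84695e-5 century and 773.4 h = 0.000882272 century.
9.84695e-5 − 0.000882272 ≈ -0.0007838 century.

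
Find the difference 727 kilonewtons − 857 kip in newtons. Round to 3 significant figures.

-3.09e+6 newtons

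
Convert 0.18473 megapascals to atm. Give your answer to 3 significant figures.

1 megapascal = 9.86923 atmospheres.
So 0.18473 × 9.86923 ≈ 1.82 atm.

1.82 atm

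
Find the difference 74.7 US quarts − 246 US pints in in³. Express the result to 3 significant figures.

-2790 in³

74.7 US qt = 4313.925 in³ and 246 US pt = 7103.250 in³.
4313.925 − 7103.250 ≈ -2790 in³.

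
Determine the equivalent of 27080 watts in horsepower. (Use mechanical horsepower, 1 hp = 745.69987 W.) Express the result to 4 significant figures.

36.31 hp

1 W = 0.00134102 hp.
27080 × 0.00134102 ≈ 36.31 hp.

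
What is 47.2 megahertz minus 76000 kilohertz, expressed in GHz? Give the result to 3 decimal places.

-0.029 GHz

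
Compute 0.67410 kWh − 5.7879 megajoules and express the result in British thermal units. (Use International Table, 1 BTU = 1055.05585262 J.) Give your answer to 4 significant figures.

-3186 British thermal units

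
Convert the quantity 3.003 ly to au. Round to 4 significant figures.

189900 au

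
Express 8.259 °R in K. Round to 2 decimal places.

°R = K × 9/5.
Applying the formula gives 4.59 K.

4.59 K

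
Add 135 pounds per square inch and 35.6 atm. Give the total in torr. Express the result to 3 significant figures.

34000 torr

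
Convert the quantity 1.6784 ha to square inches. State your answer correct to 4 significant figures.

1 hectare = 1.55000 × 10^7 square inches.
Then 1.6784 × 1.55000 × 10^7 ≈ 2.602 × 10^7 in².

2.602 × 10^7 in²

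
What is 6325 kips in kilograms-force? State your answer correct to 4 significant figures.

2.869 × 10^6 kgf

1 kip = 453.592 kilograms-force.
Then 6325 × 453.592 ≈ 2.869 × 10^6 kgf.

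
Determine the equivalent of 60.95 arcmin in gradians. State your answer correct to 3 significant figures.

1.13 gradians

1 arcminute = 0.0185185 gradians.
So 60.95 × 0.0185185 ≈ 1.13 grad.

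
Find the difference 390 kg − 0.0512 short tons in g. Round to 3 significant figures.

344000 g

390 kg = 390000 g and 0.0512 short ton = 46447.9 g.
390000 − 46447.9 ≈ 344000 g.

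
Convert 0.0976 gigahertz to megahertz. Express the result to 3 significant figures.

97.6 MHz

1 gigahertz = 1000.00 megahertz.
Then 0.0976 × 1000.00 ≈ 97.6 MHz.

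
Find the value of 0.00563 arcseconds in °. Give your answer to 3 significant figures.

1.56 × 10^-6 degrees

1 arcsec = 0.000277778 °.
0.00563 × 0.000277778 ≈ 1.56 × 10^-6 °.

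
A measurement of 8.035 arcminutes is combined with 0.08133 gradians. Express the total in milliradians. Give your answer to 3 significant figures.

8.035 arcmin = 2.33729 mrad and 0.08133 grad = 1.27753 mrad.
2.33729 + 1.27753 ≈ 3.61 mrad.

3.61 mrad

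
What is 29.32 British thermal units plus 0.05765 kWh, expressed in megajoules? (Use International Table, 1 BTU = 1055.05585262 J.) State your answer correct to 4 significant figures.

29.32 BTU = 0.0309342 MJ and 0.05765 kWh = 0.207540 MJ.
0.0309342 + 0.207540 ≈ 0.2385 MJ.

0.2385 MJ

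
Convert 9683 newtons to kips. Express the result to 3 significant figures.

1 newton = 0.000224809 kip.
9683 × 0.000224809 ≈ 2.18 kip.

2.18 kip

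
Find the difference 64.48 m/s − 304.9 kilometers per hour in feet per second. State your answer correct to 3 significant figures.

64.48 m/s = 211.549 ft/s and 304.9 km/h = 277.869 ft/s.
211.549 − 277.869 ≈ -66.3 ft/s.

-66.3 ft/s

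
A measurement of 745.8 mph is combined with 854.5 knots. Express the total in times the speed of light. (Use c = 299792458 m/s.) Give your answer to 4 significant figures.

2.578e-6 c

745.8 mph = 1.11211e-6 c and 854.5 kn = 1.46632e-6 c.
1.11211e-6 + 1.46632e-6 ≈ 2.578e-6 c.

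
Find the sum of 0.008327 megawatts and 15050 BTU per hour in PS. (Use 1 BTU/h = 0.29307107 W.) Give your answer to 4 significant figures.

17.32 metric horsepower

0.008327 MW = 11.3216 PS and 15050 BTU/h = 5.99691 PS.
11.3216 + 5.99691 ≈ 17.32 PS.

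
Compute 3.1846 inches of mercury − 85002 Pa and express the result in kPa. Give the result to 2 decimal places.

-74.22 kilopascals

3.1846 inHg = 10.7843 kPa and 85002 Pa = 85.0020 kPa.
10.7843 − 85.0020 ≈ -74.22 kPa.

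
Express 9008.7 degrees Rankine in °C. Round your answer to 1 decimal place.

4731.7 °C

°R = (°C + 273.15) × 9/5.
Applying the formula gives 4731.7 °C.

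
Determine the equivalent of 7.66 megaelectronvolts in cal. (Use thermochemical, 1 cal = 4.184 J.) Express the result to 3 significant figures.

2.93 × 10^-13 cal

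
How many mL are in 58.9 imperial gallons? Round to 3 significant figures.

1 imp gal = 4546.09 milliliters.
So 58.9 × 4546.09 ≈ 268000 mL.

268000 mL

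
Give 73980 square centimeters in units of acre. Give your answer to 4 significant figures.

1 cm² = 2.47105 × 10^-8 acre.
So 73980 × 2.47105 × 10^-8 ≈ 0.001828 acre.

0.001828 acre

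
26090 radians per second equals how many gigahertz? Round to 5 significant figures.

4.1524 × 10^-6 gigahertz

1 rad/s = 1.59155 × 10^-10 GHz.
Then 26090 × 1.59155 × 10^-10 ≈ 4.1524 × 10^-6 GHz.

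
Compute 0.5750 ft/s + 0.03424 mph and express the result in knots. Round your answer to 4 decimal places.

0.3704 kn

0.5750 ft/s = 0.340678 kn and 0.03424 mph = 0.0297537 kn.
0.340678 + 0.0297537 ≈ 0.3704 kn.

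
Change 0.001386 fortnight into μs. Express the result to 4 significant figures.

1.677e+9 microseconds

1 fortnight = 1.20960e+12 microseconds.
Then 0.001386 × 1.20960e+12 ≈ 1.677e+9 μs.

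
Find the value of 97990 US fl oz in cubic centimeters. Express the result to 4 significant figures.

1 US fluid ounce = 29.5735 cubic centimeters.
So 97990 × 29.5735 ≈ 2.898e+6 cm³.

2.898e+6 cubic centimeters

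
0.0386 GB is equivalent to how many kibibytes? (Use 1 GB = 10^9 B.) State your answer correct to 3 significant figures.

37700 kibibytes

1 GB = 976562.5 kibibytes.
Thus 0.0386 × 976562.5 ≈ 37700 KiB.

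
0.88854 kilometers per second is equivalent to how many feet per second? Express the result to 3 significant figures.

2920 feet per second

1 km/s = 3280.84 feet per second.
So 0.88854 × 3280.84 ≈ 2920 ft/s.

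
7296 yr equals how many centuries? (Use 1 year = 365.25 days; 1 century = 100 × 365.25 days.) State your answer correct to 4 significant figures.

1 year = 0.0100000 centuries.
Then 7296 × 0.0100000 ≈ 72.96 century.

72.96 century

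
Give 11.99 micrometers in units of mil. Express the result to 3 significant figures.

0.472 mils

1 micrometer = 0.0393701 mil.
So 11.99 × 0.0393701 ≈ 0.472 mil.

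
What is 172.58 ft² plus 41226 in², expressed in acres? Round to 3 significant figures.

0.0105 acres

172.58 ft² = 0.00396189 acre and 41226 in² = 0.00657235 acre.
0.00396189 + 0.00657235 ≈ 0.0105 acre.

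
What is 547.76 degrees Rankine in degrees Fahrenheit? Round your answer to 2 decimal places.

°R = °F + 459.67.
Applying the formula gives 88.09 °F.

88.09 degrees Fahrenheit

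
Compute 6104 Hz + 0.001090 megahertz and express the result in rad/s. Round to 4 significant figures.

45200 rad/s

6104 Hz = 38352.6 rad/s and 0.001090 MHz = 6848.67 rad/s.
38352.6 + 6848.67 ≈ 45200 rad/s.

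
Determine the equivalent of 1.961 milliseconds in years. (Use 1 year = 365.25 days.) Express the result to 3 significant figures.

1 millisecond = 3.16881e-11 years.
Then 1.961 × 3.16881e-11 ≈ 6.21e-11 yr.

6.21e-11 years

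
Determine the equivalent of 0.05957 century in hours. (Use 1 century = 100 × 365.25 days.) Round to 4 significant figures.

52220 h

1 century = 876600 hours.
0.05957 × 876600 ≈ 52220 h.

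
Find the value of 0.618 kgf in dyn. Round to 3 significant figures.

1 kgf = 980665 dyn.
So 0.618 × 980665 ≈ 606000 dyn.

606000 dynes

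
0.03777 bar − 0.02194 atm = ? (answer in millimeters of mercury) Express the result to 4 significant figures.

0.03777 bar = 28.3298 mmHg and 0.02194 atm = 16.6744 mmHg.
28.3298 − 16.6744 ≈ 11.66 mmHg.

11.66 millimeters of mercury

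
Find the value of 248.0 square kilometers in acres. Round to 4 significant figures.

1 km² = 247.105 acre.
Thus 248.0 × 247.105 ≈ 61280 acre.

61280 acres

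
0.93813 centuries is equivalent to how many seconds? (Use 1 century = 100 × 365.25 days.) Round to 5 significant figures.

1 century = 3.15576 × 10^9 seconds.
0.93813 × 3.15576 × 10^9 ≈ 2.9605 × 10^9 s.

2.9605 × 10^9 seconds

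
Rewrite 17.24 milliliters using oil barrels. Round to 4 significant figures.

1 milliliter = 6.28981 × 10^-6 oil barrels.
Thus 17.24 × 6.28981 × 10^-6 ≈ 0.0001084 bbl.

0.0001084 bbl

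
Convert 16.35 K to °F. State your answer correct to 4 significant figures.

-430.2 degrees Fahrenheit

K = (°F + 459.67) × 5/9.
Applying the formula gives -430.2 °F.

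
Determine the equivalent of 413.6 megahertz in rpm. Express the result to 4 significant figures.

2.482 × 10^10 rpm

1 megahertz = 6.00000 × 10^7 rpm.
Then 413.6 × 6.00000 × 10^7 ≈ 2.482 × 10^10 rpm.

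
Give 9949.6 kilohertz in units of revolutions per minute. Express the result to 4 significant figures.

1 kHz = 60000.0 revolutions per minute.
Then 9949.6 × 60000.0 ≈ 5.970 × 10^8 rpm.

5.970 × 10^8 revolutions per minute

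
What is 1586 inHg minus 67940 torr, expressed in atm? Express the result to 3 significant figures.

1586 inHg = 53.0058 atm and 67940 torr = 89.3947 atm.
53.0058 − 89.3947 ≈ -36.4 atm.

-36.4 atmospheres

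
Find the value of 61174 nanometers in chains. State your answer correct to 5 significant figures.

3.0409e-6 chain

1 nm = 4.97097e-11 chains.
Then 61174 × 4.97097e-11 ≈ 3.0409e-6 chain.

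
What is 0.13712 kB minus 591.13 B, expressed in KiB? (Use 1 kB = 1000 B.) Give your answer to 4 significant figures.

0.13712 kB = 0.133906 KiB and 591.13 B = 0.577275 KiB.
0.133906 − 0.577275 ≈ -0.4434 KiB.

-0.4434 kibibytes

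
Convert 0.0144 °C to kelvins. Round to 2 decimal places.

273.16 kelvins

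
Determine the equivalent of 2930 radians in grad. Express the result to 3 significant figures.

187000 grad

1 radian = 63.6620 gradians.
So 2930 × 63.6620 ≈ 187000 grad.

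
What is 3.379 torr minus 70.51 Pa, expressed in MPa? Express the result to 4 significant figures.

3.379 torr = 0.000450496 MPa and 70.51 Pa = 7.05100e-5 MPa.
0.000450496 − 7.05100e-5 ≈ 0.0003800 MPa.

0.0003800 megapascals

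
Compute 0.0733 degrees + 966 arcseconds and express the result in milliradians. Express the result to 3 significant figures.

0.0733 ° = 1.27933 mrad and 966 arcsec = 4.68330 mrad.
1.27933 + 4.68330 ≈ 5.96 mrad.

5.96 mrad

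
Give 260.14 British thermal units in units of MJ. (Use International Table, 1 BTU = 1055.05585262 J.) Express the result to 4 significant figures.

1 BTU = 0.00105506 MJ.
Thus 260.14 × 0.00105506 ≈ 0.2745 MJ.

0.2745 megajoules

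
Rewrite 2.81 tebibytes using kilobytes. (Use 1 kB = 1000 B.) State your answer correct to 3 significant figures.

1 tebibyte = 1.09951 × 10^9 kilobytes.
Thus 2.81 × 1.09951 × 10^9 ≈ 3.09 × 10^9 kB.

3.09 × 10^9 kB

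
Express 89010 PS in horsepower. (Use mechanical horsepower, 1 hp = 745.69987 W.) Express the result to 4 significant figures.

87790 hp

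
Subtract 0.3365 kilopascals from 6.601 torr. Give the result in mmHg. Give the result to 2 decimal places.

6.601 torr = 6.60100 mmHg and 0.3365 kPa = 2.52396 mmHg.
6.60100 − 2.52396 ≈ 4.08 mmHg.

4.08 mmHg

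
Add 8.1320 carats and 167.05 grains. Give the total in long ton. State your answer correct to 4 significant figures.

8.1320 ct = 1.60071 × 10^-6 long ton and 167.05 gr = 1.06537 × 10^-5 long ton.
1.60071 × 10^-6 + 1.06537 × 10^-5 ≈ 1.225 × 10^-5 long ton.

1.225 × 10^-5 long ton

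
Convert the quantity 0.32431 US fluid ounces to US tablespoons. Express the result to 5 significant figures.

1 US fl oz = 2.00000 US tbsp.
Then 0.32431 × 2.00000 ≈ 0.64862 US tbsp.

0.64862 US tbsp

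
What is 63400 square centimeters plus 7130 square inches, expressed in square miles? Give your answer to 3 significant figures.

4.22 × 10^-6 square miles

63400 cm² = 2.44789 × 10^-6 mi² and 7130 in² = 1.77607 × 10^-6 mi².
2.44789 × 10^-6 + 1.77607 × 10^-6 ≈ 4.22 × 10^-6 mi².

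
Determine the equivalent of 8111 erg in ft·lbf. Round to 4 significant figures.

1 erg = 7.37562e-8 foot-pounds.
Then 8111 × 7.37562e-8 ≈ 0.0005982 ft·lbf.

0.0005982 ft·lbf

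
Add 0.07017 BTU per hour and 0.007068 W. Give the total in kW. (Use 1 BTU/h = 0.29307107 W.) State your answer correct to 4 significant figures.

0.07017 BTU/h = 2.05648e-5 kW and 0.007068 W = 7.06800e-6 kW.
2.05648e-5 + 7.06800e-6 ≈ 2.763e-5 kW.

2.763e-5 kW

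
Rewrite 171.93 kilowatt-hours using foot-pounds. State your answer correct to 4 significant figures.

4.565 × 10^8 foot-pounds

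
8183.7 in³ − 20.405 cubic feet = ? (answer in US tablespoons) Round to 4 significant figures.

8183.7 in³ = 9069.38 US tbsp and 20.405 ft³ = 39075.8 US tbsp.
9069.38 − 39075.8 ≈ -30010 US tbsp.

-30010 US tbsp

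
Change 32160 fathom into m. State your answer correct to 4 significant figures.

1 fathom = 1.82880 m.
32160 × 1.82880 ≈ 58810 m.

58810 meters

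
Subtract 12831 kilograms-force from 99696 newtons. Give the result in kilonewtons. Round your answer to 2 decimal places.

-26.13 kilonewtons

99696 N = 99.6960 kN and 12831 kgf = 125.829 kN.
99.6960 − 125.829 ≈ -26.13 kN.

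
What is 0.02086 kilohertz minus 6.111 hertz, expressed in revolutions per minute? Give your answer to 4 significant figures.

884.9 rpm

0.02086 kHz = 1251.60 rpm and 6.111 Hz = 366.660 rpm.
1251.60 − 366.660 ≈ 884.9 rpm.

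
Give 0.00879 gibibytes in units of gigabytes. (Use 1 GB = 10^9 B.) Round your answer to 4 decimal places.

1 GiB = 1.07374 gigabytes.
Thus 0.00879 × 1.07374 ≈ 0.0094 GB.

0.0094 GB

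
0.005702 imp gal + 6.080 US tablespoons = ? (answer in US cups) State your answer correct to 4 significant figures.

0.4896 US cups

0.005702 imp gal = 0.109565 US cup and 6.080 US tbsp = 0.380000 US cup.
0.109565 + 0.380000 ≈ 0.4896 US cup.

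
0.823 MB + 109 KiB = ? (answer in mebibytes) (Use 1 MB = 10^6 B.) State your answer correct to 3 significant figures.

0.823 MB = 0.784874 MiB and 109 KiB = 0.106445 MiB.
0.784874 + 0.106445 ≈ 0.891 MiB.

0.891 MiB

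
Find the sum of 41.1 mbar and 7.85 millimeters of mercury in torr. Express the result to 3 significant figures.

38.7 torr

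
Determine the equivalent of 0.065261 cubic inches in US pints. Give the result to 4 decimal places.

0.0023 US pt

1 in³ = 0.0346320 US pints.
Then 0.065261 × 0.0346320 ≈ 0.0023 US pt.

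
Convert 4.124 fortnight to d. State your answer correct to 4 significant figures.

57.74 days

1 fortnight = 14.0000 days.
Then 4.124 × 14.0000 ≈ 57.74 d.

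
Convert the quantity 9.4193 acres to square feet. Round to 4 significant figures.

1 acre = 43560.0 ft².
Then 9.4193 × 43560.0 ≈ 410300 ft².

410300 ft²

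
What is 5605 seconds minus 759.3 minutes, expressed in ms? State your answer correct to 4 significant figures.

-3.995 × 10^7 ms

5605 s = 5.60500 × 10^6 ms and 759.3 min = 4.55580 × 10^7 ms.
5.60500 × 10^6 − 4.55580 × 10^7 ≈ -3.995 × 10^7 ms.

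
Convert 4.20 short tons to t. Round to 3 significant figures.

1 short ton = 0.907185 metric tons.
Thus 4.20 × 0.907185 ≈ 3.81 t.

3.81 t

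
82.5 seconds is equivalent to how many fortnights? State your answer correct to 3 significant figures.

6.82 × 10^-5 fortnight

1 second = 8.26720 × 10^-7 fortnight.
Thus 82.5 × 8.26720 × 10^-7 ≈ 6.82 × 10^-5 fortnight.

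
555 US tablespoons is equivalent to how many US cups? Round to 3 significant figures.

34.7 US cups

1 US tablespoon = 0.0625000 US cup.
555 × 0.0625000 ≈ 34.7 US cup.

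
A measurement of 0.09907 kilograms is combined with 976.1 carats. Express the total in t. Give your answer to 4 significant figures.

0.09907 kg = 9.90700e-5 t and 976.1 ct = 0.000195220 t.
9.90700e-5 + 0.000195220 ≈ 0.0002943 t.

0.0002943 t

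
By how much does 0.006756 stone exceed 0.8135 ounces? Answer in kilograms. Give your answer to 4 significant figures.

0.01984 kg

0.006756 st = 0.0429026 kg and 0.8135 oz = 0.0230623 kg.
0.0429026 − 0.0230623 ≈ 0.01984 kg.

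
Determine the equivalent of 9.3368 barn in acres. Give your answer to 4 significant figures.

1 barn = 2.47105e-32 acre.
Thus 9.3368 × 2.47105e-32 ≈ 2.307e-31 acre.

2.307e-31 acre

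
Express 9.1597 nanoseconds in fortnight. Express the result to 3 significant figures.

1 ns = 8.26720 × 10^-16 fortnight.
Thus 9.1597 × 8.26720 × 10^-16 ≈ 7.57 × 10^-15 fortnight.

7.57 × 10^-15 fortnight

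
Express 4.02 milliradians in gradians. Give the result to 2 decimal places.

1 milliradian = 0.0636620 grad.
4.02 × 0.0636620 ≈ 0.26 grad.

0.26 grad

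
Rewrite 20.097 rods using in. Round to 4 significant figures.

3979 inches

1 rod = 198.000 inches.
Thus 20.097 × 198.000 ≈ 3979 in.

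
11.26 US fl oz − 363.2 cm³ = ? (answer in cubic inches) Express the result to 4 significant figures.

-1.843 in³

11.26 US fl oz = 20.3208 in³ and 363.2 cm³ = 22.1638 in³.
20.3208 − 22.1638 ≈ -1.843 in³.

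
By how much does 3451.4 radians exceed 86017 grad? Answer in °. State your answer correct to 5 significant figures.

3451.4 rad = 197751 ° and 86017 grad = 77415.3 °.
197751 − 77415.3 ≈ 120340 °.

120340 °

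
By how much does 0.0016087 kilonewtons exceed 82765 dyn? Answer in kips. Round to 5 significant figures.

0.00017559 kip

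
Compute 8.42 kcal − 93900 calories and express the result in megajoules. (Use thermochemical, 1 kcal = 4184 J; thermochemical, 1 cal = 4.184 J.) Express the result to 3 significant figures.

-0.358 MJ

8.42 kcal = 0.0352293 MJ and 93900 cal = 0.392878 MJ.
0.0352293 − 0.392878 ≈ -0.358 MJ.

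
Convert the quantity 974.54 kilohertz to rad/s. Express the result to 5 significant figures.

6.1232e+6 rad/s

1 kilohertz = 6283.19 rad/s.
Thus 974.54 × 6283.19 ≈ 6.1232e+6 rad/s.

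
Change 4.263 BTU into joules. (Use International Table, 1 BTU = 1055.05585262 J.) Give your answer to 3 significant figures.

4500 J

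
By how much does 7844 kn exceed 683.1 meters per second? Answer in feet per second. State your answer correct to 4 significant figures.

11000 ft/s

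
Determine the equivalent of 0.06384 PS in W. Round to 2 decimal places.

1 PS = 735.499 W.
So 0.06384 × 735.499 ≈ 46.95 W.

46.95 W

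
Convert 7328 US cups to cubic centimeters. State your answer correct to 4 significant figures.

1 US cup = 236.588 cm³.
Then 7328 × 236.588 ≈ 1.734e+6 cm³.

1.734e+6 cm³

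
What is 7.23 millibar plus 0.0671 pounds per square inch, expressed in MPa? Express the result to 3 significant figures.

7.23 mbar = 0.000723000 MPa and 0.0671 psi = 0.000462638 MPa.
0.000723000 + 0.000462638 ≈ 0.00119 MPa.

0.00119 megapascals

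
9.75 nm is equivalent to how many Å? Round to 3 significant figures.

97.5 angstroms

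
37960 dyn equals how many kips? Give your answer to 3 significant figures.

8.53e-5 kips

1 dyn = 2.24809e-9 kips.
Thus 37960 × 2.24809e-9 ≈ 8.53e-5 kip.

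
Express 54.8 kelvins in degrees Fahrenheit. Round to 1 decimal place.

K = (°F + 459.67) × 5/9.
Applying the formula gives -361.0 °F.

-361.0 degrees Fahrenheit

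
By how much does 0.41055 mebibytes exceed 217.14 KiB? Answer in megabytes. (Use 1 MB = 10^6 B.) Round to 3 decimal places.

0.208 MB

0.41055 MiB = 0.430493 MB and 217.14 KiB = 0.222351 MB.
0.430493 − 0.222351 ≈ 0.208 MB.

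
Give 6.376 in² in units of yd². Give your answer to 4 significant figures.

0.004920 square yards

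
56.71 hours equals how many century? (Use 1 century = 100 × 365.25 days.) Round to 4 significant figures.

6.469e-5 centuries

1 h = 1.14077e-6 century.
Thus 56.71 × 1.14077e-6 ≈ 6.469e-5 century.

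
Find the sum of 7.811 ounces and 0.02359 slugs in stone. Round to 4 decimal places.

7.811 oz = 0.0348705 st and 0.02359 slug = 0.0542133 st.
0.0348705 + 0.0542133 ≈ 0.0891 st.

0.0891 st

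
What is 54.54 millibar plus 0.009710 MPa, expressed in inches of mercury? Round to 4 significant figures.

4.478 inHg

54.54 mbar = 1.61057 inHg and 0.009710 MPa = 2.86736 inHg.
1.61057 + 2.86736 ≈ 4.478 inHg.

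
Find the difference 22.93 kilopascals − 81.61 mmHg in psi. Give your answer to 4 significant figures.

1.748 psi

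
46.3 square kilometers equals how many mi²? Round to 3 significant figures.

17.9 mi²

1 km² = 0.386102 mi².
Thus 46.3 × 0.386102 ≈ 17.9 mi².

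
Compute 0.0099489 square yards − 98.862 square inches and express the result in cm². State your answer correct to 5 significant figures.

-554.63 square centimeters

0.0099489 yd² = 83.1855 cm² and 98.862 in² = 637.818 cm².
83.1855 − 637.818 ≈ -554.63 cm².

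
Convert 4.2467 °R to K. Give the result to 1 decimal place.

2.4 kelvins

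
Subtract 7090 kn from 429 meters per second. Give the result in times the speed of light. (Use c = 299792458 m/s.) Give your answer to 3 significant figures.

-1.07 × 10^-5 c

429 m/s = 1.43099 × 10^-6 c and 7090 kn = 1.21665 × 10^-5 c.
1.43099 × 10^-6 − 1.21665 × 10^-5 ≈ -1.07 × 10^-5 c.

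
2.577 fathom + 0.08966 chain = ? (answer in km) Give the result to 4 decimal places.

2.577 fathom = 0.00471282 km and 0.08966 chain = 0.00180367 km.
0.00471282 + 0.00180367 ≈ 0.0065 km.

0.0065 kilometers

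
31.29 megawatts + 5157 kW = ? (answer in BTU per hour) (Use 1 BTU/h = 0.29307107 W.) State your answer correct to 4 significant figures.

1.244 × 10^8 BTU/h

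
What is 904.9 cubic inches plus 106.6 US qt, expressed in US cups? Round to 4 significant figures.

904.9 in³ = 62.6771 US cup and 106.6 US qt = 426.400 US cup.
62.6771 + 426.400 ≈ 489.1 US cup.

489.1 US cup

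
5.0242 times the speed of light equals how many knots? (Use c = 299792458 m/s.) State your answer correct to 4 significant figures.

2.928 × 10^9 kn

1 c = 5.82750 × 10^8 kn.
So 5.0242 × 5.82750 × 10^8 ≈ 2.928 × 10^9 kn.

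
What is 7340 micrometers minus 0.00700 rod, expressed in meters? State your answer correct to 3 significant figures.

7340 μm = 0.00734000 m and 0.00700 rod = 0.0352044 m.
0.00734000 − 0.0352044 ≈ -0.0279 m.

-0.0279 m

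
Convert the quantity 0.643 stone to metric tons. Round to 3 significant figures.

1 stone = 0.00635029 t.
0.643 × 0.00635029 ≈ 0.00408 t.

0.00408 metric tons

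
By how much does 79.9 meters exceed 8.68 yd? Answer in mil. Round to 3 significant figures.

2.83e+6 mil

79.9 m = 3.14567e+6 mil and 8.68 yd = 312480 mil.
3.14567e+6 − 312480 ≈ 2.83e+6 mil.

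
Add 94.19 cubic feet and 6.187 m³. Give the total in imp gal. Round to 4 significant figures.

1948 imperial gallons

94.19 ft³ = 586.694 imp gal and 6.187 m³ = 1360.95 imp gal.
586.694 + 1360.95 ≈ 1948 imp gal.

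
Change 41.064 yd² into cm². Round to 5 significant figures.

1 yd² = 8361.27 cm².
So 41.064 × 8361.27 ≈ 343350 cm².

343350 square centimeters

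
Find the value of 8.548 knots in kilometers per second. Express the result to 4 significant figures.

0.004397 km/s

1 kn = 0.000514444 km/s.
Then 8.548 × 0.000514444 ≈ 0.004397 km/s.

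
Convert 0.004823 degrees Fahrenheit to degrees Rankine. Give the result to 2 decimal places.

459.67 °R

°R = °F + 459.67.
Applying the formula gives 459.67 °R.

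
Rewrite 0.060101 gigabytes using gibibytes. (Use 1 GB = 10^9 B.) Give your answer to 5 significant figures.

0.055973 GiB

1 GB = 0.931323 gibibytes.
So 0.060101 × 0.931323 ≈ 0.055973 GiB.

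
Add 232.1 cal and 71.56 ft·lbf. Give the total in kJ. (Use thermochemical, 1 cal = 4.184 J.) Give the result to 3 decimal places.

232.1 cal = 0.971106 kJ and 71.56 ft·lbf = 0.0970223 kJ.
0.971106 + 0.0970223 ≈ 1.068 kJ.

1.068 kilojoules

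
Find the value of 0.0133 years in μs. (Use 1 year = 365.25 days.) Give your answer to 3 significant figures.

4.20e+11 μs

1 yr = 3.15576e+13 μs.
Then 0.0133 × 3.15576e+13 ≈ 4.20e+11 μs.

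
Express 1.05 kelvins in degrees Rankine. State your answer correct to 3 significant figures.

°R = K × 9/5.
Applying the formula gives 1.89 °R.

1.89 degrees Rankine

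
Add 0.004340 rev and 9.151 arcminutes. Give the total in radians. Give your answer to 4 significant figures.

0.02993 radians

0.004340 rev = 0.0272690 rad and 9.151 arcmin = 0.00266192 rad.
0.0272690 + 0.00266192 ≈ 0.02993 rad.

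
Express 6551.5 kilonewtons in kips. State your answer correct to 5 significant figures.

1 kN = 0.224809 kips.
Then 6551.5 × 0.224809 ≈ 1472.8 kip.

1472.8 kip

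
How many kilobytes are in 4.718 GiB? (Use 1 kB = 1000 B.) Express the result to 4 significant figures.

1 gibibyte = 1.07374e+6 kB.
Thus 4.718 × 1.07374e+6 ≈ 5.066e+6 kB.

5.066e+6 kB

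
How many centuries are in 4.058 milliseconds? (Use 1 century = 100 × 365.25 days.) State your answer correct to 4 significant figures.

1 millisecond = 3.16881e-13 centuries.
So 4.058 × 3.16881e-13 ≈ 1.286e-12 century.

1.286e-12 century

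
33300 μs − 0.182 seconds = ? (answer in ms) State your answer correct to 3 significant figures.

-149 ms

33300 μs = 33.3000 ms and 0.182 s = 182.000 ms.
33.3000 − 182.000 ≈ -149 ms.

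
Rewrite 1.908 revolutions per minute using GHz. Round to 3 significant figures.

3.18e-11 GHz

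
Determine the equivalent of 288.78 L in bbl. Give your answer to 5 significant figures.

1.8164 oil barrels

1 L = 0.00628981 oil barrels.
Then 288.78 × 0.00628981 ≈ 1.8164 bbl.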